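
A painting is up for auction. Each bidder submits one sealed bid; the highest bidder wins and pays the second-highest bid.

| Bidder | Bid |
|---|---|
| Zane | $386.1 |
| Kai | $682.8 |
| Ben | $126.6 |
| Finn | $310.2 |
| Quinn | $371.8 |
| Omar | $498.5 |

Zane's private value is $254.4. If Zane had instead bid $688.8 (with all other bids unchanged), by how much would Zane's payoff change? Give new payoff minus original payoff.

−$428.4

The highest bid among the other bidders is $682.8; Zane's bid doesn't change that.
Original bid $386.1: Zane is not highest (top rival bid is $682.8); payoff $0.
Alternative bid $688.8: Zane is highest, pays the top rival bid $682.8; payoff $254.4 − $682.8 = −$428.4.
Change in payoff = −$428.4 − ($0) = −$428.4.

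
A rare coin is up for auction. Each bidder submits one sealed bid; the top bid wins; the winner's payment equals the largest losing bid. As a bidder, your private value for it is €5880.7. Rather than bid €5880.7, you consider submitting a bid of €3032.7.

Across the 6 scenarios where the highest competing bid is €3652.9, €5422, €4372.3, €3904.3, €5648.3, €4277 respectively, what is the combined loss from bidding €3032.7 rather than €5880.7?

The deviation costs you only when the competing bid falls strictly between €3032.7 and €5880.7; elsewhere both bids give the same outcome.
€3652.9: truthful payoff €2227.8, deviation payoff €0 → loss €2227.8.
€5422: truthful payoff €458.7, deviation payoff €0 → loss €458.7.
€4372.3: truthful payoff €1508.4, deviation payoff €0 → loss €1508.4.
€3904.3: truthful payoff €1976.4, deviation payoff €0 → loss €1976.4.
€5648.3: truthful payoff €232.4, deviation payoff €0 → loss €232.4.
€4277: truthful payoff €1603.7, deviation payoff €0 → loss €1603.7.
Total loss = €2227.8 + €458.7 + €1508.4 + €1976.4 + €232.4 + €1603.7 = €8007.4.
Because the price is fixed by the runner-up's bid, deviating from your value can only change a good outcome into a bad one — never the reverse.

€8007.4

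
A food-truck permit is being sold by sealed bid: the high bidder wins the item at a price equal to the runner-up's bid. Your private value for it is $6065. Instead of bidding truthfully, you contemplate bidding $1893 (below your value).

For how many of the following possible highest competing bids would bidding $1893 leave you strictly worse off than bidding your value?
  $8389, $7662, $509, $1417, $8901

0

The deviation hurts exactly when the highest competing bid lies strictly between $1893 and $6065 — underbidding then forfeits a profitable win.
$8389: above both → same outcome either way.
$7662: above both → same outcome either way.
$509: below both → same outcome either way.
$1417: below both → same outcome either way.
$8901: above both → same outcome either way.
Count: 0.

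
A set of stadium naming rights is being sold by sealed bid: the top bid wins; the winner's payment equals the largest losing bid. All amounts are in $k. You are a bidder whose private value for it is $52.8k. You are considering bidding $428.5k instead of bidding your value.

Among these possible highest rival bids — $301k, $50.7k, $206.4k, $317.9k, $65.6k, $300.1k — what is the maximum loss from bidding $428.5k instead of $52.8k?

$265.1k

$301k: truthful gives $0k, deviation gives −$248.2k → loss $248.2k.
$50.7k: same outcome either way → loss $0k.
$206.4k: truthful gives $0k, deviation gives −$153.6k → loss $153.6k.
$317.9k: truthful gives $0k, deviation gives −$265.1k → loss $265.1k.
$65.6k: truthful gives $0k, deviation gives −$12.8k → loss $12.8k.
$300.1k: truthful gives $0k, deviation gives −$247.3k → loss $247.3k.
Maximum loss: $265.1k.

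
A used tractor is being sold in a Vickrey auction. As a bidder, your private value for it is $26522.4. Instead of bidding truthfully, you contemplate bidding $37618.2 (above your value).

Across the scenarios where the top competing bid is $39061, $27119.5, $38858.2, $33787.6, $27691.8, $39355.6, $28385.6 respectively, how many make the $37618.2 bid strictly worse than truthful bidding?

The deviation hurts exactly when the highest competing bid lies strictly between $26522.4 and $37618.2 — overbidding then wins at a price above your value.
$39061: above both → same outcome either way.
$27119.5: inside the interval → strictly worse (loss $597.1).
$38858.2: above both → same outcome either way.
$33787.6: inside the interval → strictly worse (loss $7265.2).
$27691.8: inside the interval → strictly worse (loss $1169.4).
$39355.6: above both → same outcome either way.
$28385.6: inside the interval → strictly worse (loss $1863.2).
Count: 4.

4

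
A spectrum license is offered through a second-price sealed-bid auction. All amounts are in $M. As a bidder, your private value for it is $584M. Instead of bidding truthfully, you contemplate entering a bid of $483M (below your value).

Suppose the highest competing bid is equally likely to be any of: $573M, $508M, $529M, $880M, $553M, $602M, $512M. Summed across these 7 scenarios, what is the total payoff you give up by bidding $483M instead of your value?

$245M

The deviation costs you only when the competing bid falls strictly between $483M and $584M; elsewhere both bids give the same outcome.
$573M: truthful payoff $11M, deviation payoff $0M → loss $11M.
$508M: truthful payoff $76M, deviation payoff $0M → loss $76M.
$529M: truthful payoff $55M, deviation payoff $0M → loss $55M.
$880M: outcomes coincide → loss $0M.
$553M: truthful payoff $31M, deviation payoff $0M → loss $31M.
$602M: outcomes coincide → loss $0M.
$512M: truthful payoff $72M, deviation payoff $0M → loss $72M.
Total loss = $11M + $76M + $55M + $31M + $72M = $245M.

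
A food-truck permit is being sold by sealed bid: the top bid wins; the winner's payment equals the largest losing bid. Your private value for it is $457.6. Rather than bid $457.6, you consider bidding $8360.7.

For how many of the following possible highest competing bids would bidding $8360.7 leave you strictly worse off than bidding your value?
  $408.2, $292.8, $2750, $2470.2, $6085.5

3

The deviation hurts exactly when the highest competing bid lies strictly between $457.6 and $8360.7 — overbidding then wins at a price above your value.
$408.2: below both → same outcome either way.
$292.8: below both → same outcome either way.
$2750: inside the interval → strictly worse (loss $2292.4).
$2470.2: inside the interval → strictly worse (loss $2012.6).
$6085.5: inside the interval → strictly worse (loss $5627.9).
Count: 3.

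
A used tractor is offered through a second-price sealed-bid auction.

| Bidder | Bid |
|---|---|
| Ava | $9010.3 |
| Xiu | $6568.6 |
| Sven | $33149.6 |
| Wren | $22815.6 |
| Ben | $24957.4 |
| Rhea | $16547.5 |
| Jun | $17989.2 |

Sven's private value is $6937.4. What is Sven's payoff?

−$18020

Highest bid: Sven at $33149.6, so Sven wins.
Second-highest bid: Ben at $24957.4 — that is the price the winner pays.
Sven's payoff = value − price = $6937.4 − $24957.4 = −$18020.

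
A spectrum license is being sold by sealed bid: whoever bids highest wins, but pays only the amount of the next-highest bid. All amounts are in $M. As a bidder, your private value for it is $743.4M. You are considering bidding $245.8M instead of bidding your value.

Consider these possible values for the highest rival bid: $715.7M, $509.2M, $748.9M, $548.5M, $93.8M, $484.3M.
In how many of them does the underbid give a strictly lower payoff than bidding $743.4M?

4

The deviation hurts exactly when the highest competing bid lies strictly between $245.8M and $743.4M — underbidding then forfeits a profitable win.
$715.7M: inside the interval → strictly worse (loss $27.7M).
$509.2M: inside the interval → strictly worse (loss $234.2M).
$748.9M: above both → same outcome either way.
$548.5M: inside the interval → strictly worse (loss $194.9M).
$93.8M: below both → same outcome either way.
$484.3M: inside the interval → strictly worse (loss $259.1M).
Count: 4.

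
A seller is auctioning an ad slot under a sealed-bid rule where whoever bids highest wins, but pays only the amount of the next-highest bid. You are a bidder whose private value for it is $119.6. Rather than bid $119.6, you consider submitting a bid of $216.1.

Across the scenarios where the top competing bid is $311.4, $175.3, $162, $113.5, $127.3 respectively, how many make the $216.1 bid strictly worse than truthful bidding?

The deviation hurts exactly when the highest competing bid lies strictly between $119.6 and $216.1 — overbidding then wins at a price above your value.
$311.4: above both → same outcome either way.
$175.3: inside the interval → strictly worse (loss $55.7).
$162: inside the interval → strictly worse (loss $42.4).
$113.5: below both → same outcome either way.
$127.3: inside the interval → strictly worse (loss $7.7).
Count: 3.

3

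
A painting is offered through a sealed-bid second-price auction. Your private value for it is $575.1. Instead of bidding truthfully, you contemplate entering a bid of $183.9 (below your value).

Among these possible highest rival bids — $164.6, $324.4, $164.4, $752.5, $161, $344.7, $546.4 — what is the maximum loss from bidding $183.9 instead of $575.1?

$250.7

$164.6: same outcome either way → loss $0.
$324.4: truthful gives $250.7, deviation gives $0 → loss $250.7.
$164.4: same outcome either way → loss $0.
$752.5: same outcome either way → loss $0.
$161: same outcome either way → loss $0.
$344.7: truthful gives $230.4, deviation gives $0 → loss $230.4.
$546.4: truthful gives $28.7, deviation gives $0 → loss $28.7.
Maximum loss: $250.7.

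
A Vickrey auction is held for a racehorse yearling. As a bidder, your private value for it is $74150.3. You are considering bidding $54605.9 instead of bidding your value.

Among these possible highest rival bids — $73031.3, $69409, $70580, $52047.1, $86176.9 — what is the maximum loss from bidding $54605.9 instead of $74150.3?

$73031.3: truthful gives $1119, deviation gives $0 → loss $1119.
$69409: truthful gives $4741.3, deviation gives $0 → loss $4741.3.
$70580: truthful gives $3570.3, deviation gives $0 → loss $3570.3.
$52047.1: same outcome either way → loss $0.
$86176.9: same outcome either way → loss $0.
Maximum loss: $4741.3.

$4741.3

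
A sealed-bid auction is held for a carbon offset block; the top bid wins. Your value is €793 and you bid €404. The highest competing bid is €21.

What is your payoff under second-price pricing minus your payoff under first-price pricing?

You have the highest bid, so you win under either rule.
Second-price: pay €21 → payoff €772.
First-price: pay your own bid €404 → payoff €389.
Difference = €772 − (€389) = €383.

€383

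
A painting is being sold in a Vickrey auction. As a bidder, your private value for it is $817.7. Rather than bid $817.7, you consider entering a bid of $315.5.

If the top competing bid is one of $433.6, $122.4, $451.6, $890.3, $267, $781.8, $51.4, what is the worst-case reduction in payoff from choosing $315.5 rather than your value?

$433.6: truthful gives $384.1, deviation gives $0 → loss $384.1.
$122.4: same outcome either way → loss $0.
$451.6: truthful gives $366.1, deviation gives $0 → loss $366.1.
$890.3: same outcome either way → loss $0.
$267: same outcome either way → loss $0.
$781.8: truthful gives $35.9, deviation gives $0 → loss $35.9.
$51.4: same outcome either way → loss $0.
Maximum loss: $384.1.

$384.1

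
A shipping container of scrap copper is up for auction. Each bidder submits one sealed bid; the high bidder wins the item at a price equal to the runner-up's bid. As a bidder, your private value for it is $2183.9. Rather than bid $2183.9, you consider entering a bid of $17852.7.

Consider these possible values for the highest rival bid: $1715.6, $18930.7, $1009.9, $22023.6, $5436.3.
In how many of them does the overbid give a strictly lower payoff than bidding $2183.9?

1

The deviation hurts exactly when the highest competing bid lies strictly between $2183.9 and $17852.7 — overbidding then wins at a price above your value.
$1715.6: below both → same outcome either way.
$18930.7: above both → same outcome either way.
$1009.9: below both → same outcome either way.
$22023.6: above both → same outcome either way.
$5436.3: inside the interval → strictly worse (loss $3252.4).
Count: 1.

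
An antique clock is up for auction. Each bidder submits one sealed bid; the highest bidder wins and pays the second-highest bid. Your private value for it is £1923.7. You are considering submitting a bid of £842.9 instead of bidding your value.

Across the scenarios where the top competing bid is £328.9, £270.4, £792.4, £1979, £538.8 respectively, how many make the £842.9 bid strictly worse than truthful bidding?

The deviation hurts exactly when the highest competing bid lies strictly between £842.9 and £1923.7 — underbidding then forfeits a profitable win.
£328.9: below both → same outcome either way.
£270.4: below both → same outcome either way.
£792.4: below both → same outcome either way.
£1979: above both → same outcome either way.
£538.8: below both → same outcome either way.
Count: 0.

0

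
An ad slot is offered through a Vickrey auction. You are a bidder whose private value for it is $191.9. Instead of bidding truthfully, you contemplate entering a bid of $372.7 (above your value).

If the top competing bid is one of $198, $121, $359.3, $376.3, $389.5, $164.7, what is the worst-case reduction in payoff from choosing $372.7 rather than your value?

$167.4

$198: truthful gives $0, deviation gives −$6.1 → loss $6.1.
$121: same outcome either way → loss $0.
$359.3: truthful gives $0, deviation gives −$167.4 → loss $167.4.
$376.3: same outcome either way → loss $0.
$389.5: same outcome either way → loss $0.
$164.7: same outcome either way → loss $0.
Maximum loss: $167.4.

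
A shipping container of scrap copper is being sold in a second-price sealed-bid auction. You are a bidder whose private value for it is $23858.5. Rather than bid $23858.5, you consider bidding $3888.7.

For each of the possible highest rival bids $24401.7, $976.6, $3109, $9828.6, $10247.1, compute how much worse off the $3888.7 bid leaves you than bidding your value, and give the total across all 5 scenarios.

$27641.3

The deviation costs you only when the competing bid falls strictly between $3888.7 and $23858.5; elsewhere both bids give the same outcome.
$24401.7: outcomes coincide → loss $0.
$976.6: outcomes coincide → loss $0.
$3109: outcomes coincide → loss $0.
$9828.6: truthful payoff $14029.9, deviation payoff $0 → loss $14029.9.
$10247.1: truthful payoff $13611.4, deviation payoff $0 → loss $13611.4.
Total loss = $14029.9 + $13611.4 = $27641.3.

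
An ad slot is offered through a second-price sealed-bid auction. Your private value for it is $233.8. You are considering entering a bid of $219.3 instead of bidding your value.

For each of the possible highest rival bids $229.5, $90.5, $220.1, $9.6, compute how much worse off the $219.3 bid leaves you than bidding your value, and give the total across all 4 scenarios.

The deviation costs you only when the competing bid falls strictly between $219.3 and $233.8; elsewhere both bids give the same outcome.
$229.5: truthful payoff $4.3, deviation payoff $0 → loss $4.3.
$90.5: outcomes coincide → loss $0.
$220.1: truthful payoff $13.7, deviation payoff $0 → loss $13.7.
$9.6: outcomes coincide → loss $0.
Total loss = $4.3 + $13.7 = $18.
In a second-price auction your bid sets only whether you win, not what you pay, so bidding your true value is weakly dominant.

$18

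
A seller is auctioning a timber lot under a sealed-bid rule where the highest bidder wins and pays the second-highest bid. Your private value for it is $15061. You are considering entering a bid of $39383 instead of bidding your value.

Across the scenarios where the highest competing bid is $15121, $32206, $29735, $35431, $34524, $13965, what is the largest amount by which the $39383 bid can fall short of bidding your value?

$15121: truthful gives $0, deviation gives −$60 → loss $60.
$32206: truthful gives $0, deviation gives −$17145 → loss $17145.
$29735: truthful gives $0, deviation gives −$14674 → loss $14674.
$35431: truthful gives $0, deviation gives −$20370 → loss $20370.
$34524: truthful gives $0, deviation gives −$19463 → loss $19463.
$13965: same outcome either way → loss $0.
Maximum loss: $20370.

$20370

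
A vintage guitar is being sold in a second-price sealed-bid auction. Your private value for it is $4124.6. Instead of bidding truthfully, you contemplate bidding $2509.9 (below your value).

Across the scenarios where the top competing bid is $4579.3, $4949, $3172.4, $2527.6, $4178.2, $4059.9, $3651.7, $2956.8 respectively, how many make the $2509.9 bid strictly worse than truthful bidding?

5

The deviation hurts exactly when the highest competing bid lies strictly between $2509.9 and $4124.6 — underbidding then forfeits a profitable win.
$4579.3: above both → same outcome either way.
$4949: above both → same outcome either way.
$3172.4: inside the interval → strictly worse (loss $952.2).
$2527.6: inside the interval → strictly worse (loss $1597).
$4178.2: above both → same outcome either way.
$4059.9: inside the interval → strictly worse (loss $64.7).
$3651.7: inside the interval → strictly worse (loss $472.9).
$2956.8: inside the interval → strictly worse (loss $1167.8).
Count: 5.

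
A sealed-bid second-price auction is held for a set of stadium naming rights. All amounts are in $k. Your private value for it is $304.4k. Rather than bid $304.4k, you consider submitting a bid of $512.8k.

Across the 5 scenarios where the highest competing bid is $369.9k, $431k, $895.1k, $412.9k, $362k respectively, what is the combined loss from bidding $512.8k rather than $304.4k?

The deviation costs you only when the competing bid falls strictly between $304.4k and $512.8k; elsewhere both bids give the same outcome.
$369.9k: truthful payoff $0k, deviation payoff −$65.5k → loss $65.5k.
$431k: truthful payoff $0k, deviation payoff −$126.6k → loss $126.6k.
$895.1k: outcomes coincide → loss $0k.
$412.9k: truthful payoff $0k, deviation payoff −$108.5k → loss $108.5k.
$362k: truthful payoff $0k, deviation payoff −$57.6k → loss $57.6k.
Total loss = $65.5k + $126.6k + $108.5k + $57.6k = $358.2k.
Truthful bidding weakly dominates here: raising your bid can only win items priced above your value, and lowering it can only forfeit items priced below.

$358.2k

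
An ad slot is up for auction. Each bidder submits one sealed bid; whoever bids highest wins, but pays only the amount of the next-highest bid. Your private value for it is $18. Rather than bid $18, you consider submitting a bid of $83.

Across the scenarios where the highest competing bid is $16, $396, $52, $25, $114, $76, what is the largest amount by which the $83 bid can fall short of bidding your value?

$16: same outcome either way → loss $0.
$396: same outcome either way → loss $0.
$52: truthful gives $0, deviation gives −$34 → loss $34.
$25: truthful gives $0, deviation gives −$7 → loss $7.
$114: same outcome either way → loss $0.
$76: truthful gives $0, deviation gives −$58 → loss $58.
Maximum loss: $58.

$58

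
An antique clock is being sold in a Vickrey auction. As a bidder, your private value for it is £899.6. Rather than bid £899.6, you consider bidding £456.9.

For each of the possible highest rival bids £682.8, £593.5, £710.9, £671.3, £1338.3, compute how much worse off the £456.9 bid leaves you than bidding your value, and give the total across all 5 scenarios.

£939.9

The deviation costs you only when the competing bid falls strictly between £456.9 and £899.6; elsewhere both bids give the same outcome.
£682.8: truthful payoff £216.8, deviation payoff £0 → loss £216.8.
£593.5: truthful payoff £306.1, deviation payoff £0 → loss £306.1.
£710.9: truthful payoff £188.7, deviation payoff £0 → loss £188.7.
£671.3: truthful payoff £228.3, deviation payoff £0 → loss £228.3.
£1338.3: outcomes coincide → loss £0.
Total loss = £216.8 + £306.1 + £188.7 + £228.3 = £939.9.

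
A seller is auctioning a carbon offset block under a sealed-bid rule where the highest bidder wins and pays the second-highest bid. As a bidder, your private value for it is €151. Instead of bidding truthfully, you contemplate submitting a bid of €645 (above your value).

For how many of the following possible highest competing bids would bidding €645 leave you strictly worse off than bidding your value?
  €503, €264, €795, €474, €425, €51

4

The deviation hurts exactly when the highest competing bid lies strictly between €151 and €645 — overbidding then wins at a price above your value.
€503: inside the interval → strictly worse (loss €352).
€264: inside the interval → strictly worse (loss €113).
€795: above both → same outcome either way.
€474: inside the interval → strictly worse (loss €323).
€425: inside the interval → strictly worse (loss €274).
€51: below both → same outcome either way.
Count: 4.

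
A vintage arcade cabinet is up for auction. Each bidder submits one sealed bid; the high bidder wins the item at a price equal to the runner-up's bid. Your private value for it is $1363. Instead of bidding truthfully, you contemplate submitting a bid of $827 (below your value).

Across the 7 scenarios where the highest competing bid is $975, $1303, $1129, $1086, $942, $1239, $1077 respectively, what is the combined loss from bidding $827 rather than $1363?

$1790

The deviation costs you only when the competing bid falls strictly between $827 and $1363; elsewhere both bids give the same outcome.
$975: truthful payoff $388, deviation payoff $0 → loss $388.
$1303: truthful payoff $60, deviation payoff $0 → loss $60.
$1129: truthful payoff $234, deviation payoff $0 → loss $234.
$1086: truthful payoff $277, deviation payoff $0 → loss $277.
$942: truthful payoff $421, deviation payoff $0 → loss $421.
$1239: truthful payoff $124, deviation payoff $0 → loss $124.
$1077: truthful payoff $286, deviation payoff $0 → loss $286.
Total loss = $388 + $60 + $234 + $277 + $421 + $124 + $286 = $1790.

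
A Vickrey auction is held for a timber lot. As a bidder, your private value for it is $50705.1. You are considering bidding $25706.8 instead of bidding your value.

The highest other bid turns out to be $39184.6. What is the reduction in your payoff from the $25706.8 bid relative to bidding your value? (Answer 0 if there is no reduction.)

Bidding your value $50705.1: you win (since $50705.1 > $39184.6) and pay $39184.6. Payoff $11520.5.
Bidding $25706.8: you lose. Payoff $0.
The competing bid $39184.6 lies between your shaded bid and your value, so underbidding forfeits an item you could have won at a profitable price.
Loss from deviating = $11520.5 − ($0) = $11520.5.

$11520.5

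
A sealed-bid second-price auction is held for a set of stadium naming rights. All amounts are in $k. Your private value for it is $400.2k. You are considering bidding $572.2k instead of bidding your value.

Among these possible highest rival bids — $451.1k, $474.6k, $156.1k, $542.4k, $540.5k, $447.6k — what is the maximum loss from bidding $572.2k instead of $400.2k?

$142.2k

$451.1k: truthful gives $0k, deviation gives −$50.9k → loss $50.9k.
$474.6k: truthful gives $0k, deviation gives −$74.4k → loss $74.4k.
$156.1k: same outcome either way → loss $0k.
$542.4k: truthful gives $0k, deviation gives −$142.2k → loss $142.2k.
$540.5k: truthful gives $0k, deviation gives −$140.3k → loss $140.3k.
$447.6k: truthful gives $0k, deviation gives −$47.4k → loss $47.4k.
Maximum loss: $142.2k.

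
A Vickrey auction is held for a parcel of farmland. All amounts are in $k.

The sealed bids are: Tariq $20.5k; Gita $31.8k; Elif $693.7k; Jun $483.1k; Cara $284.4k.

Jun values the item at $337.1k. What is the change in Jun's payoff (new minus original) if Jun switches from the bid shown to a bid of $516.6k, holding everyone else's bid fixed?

The highest bid among the other bidders is $693.7k; Jun's bid doesn't change that.
Original bid $483.1k: Jun is not highest (top rival bid is $693.7k); payoff $0k.
Alternative bid $516.6k: Jun is not highest (top rival bid is $693.7k); payoff $0k.
Change in payoff = $0k − ($0k) = $0k.

$0k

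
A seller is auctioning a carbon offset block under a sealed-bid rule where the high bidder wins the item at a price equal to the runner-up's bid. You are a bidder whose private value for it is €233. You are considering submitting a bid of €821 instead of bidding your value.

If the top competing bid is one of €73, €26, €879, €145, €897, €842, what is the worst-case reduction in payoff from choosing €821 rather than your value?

€0

€73: same outcome either way → loss €0.
€26: same outcome either way → loss €0.
€879: same outcome either way → loss €0.
€145: same outcome either way → loss €0.
€897: same outcome either way → loss €0.
€842: same outcome either way → loss €0.
Maximum loss: €0.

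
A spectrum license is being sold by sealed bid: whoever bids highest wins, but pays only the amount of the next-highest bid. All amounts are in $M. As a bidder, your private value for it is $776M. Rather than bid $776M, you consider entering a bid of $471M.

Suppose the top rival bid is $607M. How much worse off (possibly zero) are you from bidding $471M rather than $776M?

$169M

Bidding your value $776M: you win (since $776M > $607M) and pay $607M. Payoff $169M.
Bidding $471M: you lose. Payoff $0M.
The competing bid $607M lies between your shaded bid and your value, so underbidding forfeits an item you could have won at a profitable price.
Loss from deviating = $169M − ($0M) = $169M.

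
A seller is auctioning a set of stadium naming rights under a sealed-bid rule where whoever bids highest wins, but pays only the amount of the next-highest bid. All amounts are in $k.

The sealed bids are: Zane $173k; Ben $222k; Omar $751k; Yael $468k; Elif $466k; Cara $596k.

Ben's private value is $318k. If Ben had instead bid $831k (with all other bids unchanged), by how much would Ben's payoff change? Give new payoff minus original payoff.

The highest bid among the other bidders is $751k; Ben's bid doesn't change that.
Original bid $222k: Ben is not highest (top rival bid is $751k); payoff $0k.
Alternative bid $831k: Ben is highest, pays the top rival bid $751k; payoff $318k − $751k = −$433k.
Change in payoff = −$433k − ($0k) = −$433k.

−$433k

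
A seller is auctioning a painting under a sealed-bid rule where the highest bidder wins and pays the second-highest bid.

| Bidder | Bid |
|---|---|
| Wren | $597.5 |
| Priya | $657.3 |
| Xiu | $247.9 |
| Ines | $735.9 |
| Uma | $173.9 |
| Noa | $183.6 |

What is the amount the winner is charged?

Highest bid: Ines at $735.9, so Ines wins.
Second-highest bid: Priya at $657.3 — that is the price the winner pays.

$657.3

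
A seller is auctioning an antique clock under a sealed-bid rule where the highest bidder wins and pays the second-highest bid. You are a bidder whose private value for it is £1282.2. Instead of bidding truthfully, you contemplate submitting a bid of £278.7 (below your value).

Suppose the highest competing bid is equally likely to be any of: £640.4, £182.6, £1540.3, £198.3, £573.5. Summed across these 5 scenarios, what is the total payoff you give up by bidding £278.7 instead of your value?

The deviation costs you only when the competing bid falls strictly between £278.7 and £1282.2; elsewhere both bids give the same outcome.
£640.4: truthful payoff £641.8, deviation payoff £0 → loss £641.8.
£182.6: outcomes coincide → loss £0.
£1540.3: outcomes coincide → loss £0.
£198.3: outcomes coincide → loss £0.
£573.5: truthful payoff £708.7, deviation payoff £0 → loss £708.7.
Total loss = £641.8 + £708.7 = £1350.5.
Because the price is fixed by the runner-up's bid, deviating from your value can only change a good outcome into a bad one — never the reverse.

£1350.5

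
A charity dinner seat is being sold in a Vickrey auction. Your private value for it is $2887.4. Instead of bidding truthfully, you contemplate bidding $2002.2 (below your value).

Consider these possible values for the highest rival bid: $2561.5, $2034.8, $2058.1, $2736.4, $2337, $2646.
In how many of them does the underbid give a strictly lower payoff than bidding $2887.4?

The deviation hurts exactly when the highest competing bid lies strictly between $2002.2 and $2887.4 — underbidding then forfeits a profitable win.
$2561.5: inside the interval → strictly worse (loss $325.9).
$2034.8: inside the interval → strictly worse (loss $852.6).
$2058.1: inside the interval → strictly worse (loss $829.3).
$2736.4: inside the interval → strictly worse (loss $151).
$2337: inside the interval → strictly worse (loss $550.4).
$2646: inside the interval → strictly worse (loss $241.4).
Count: 6.

6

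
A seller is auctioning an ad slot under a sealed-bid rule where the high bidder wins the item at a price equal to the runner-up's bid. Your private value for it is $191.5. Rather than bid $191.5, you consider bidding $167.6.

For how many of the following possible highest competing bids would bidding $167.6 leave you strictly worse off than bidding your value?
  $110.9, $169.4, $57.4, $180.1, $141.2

2

The deviation hurts exactly when the highest competing bid lies strictly between $167.6 and $191.5 — underbidding then forfeits a profitable win.
$110.9: below both → same outcome either way.
$169.4: inside the interval → strictly worse (loss $22.1).
$57.4: below both → same outcome either way.
$180.1: inside the interval → strictly worse (loss $11.4).
$141.2: below both → same outcome either way.
Count: 2.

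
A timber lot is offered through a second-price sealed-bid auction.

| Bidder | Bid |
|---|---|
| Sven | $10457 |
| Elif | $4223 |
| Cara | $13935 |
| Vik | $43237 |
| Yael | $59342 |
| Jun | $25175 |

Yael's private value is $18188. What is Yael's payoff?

Highest bid: Yael at $59342, so Yael wins.
Second-highest bid: Vik at $43237 — that is the price the winner pays.
Yael's payoff = value − price = $18188 − $43237 = −$25049.

−$25049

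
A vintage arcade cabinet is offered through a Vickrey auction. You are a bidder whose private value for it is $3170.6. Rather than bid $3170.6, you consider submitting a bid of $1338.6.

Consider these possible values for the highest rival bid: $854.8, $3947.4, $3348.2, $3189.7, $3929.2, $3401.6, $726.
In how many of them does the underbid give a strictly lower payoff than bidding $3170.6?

The deviation hurts exactly when the highest competing bid lies strictly between $1338.6 and $3170.6 — underbidding then forfeits a profitable win.
$854.8: below both → same outcome either way.
$3947.4: above both → same outcome either way.
$3348.2: above both → same outcome either way.
$3189.7: above both → same outcome either way.
$3929.2: above both → same outcome either way.
$3401.6: above both → same outcome either way.
$726: below both → same outcome either way.
Count: 0.

0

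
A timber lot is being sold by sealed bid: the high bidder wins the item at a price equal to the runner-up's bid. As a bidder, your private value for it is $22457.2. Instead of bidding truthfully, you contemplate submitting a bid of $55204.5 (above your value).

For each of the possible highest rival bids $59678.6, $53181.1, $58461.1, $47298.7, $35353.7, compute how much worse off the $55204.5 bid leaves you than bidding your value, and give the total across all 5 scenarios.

$68461.9

The deviation costs you only when the competing bid falls strictly between $22457.2 and $55204.5; elsewhere both bids give the same outcome.
$59678.6: outcomes coincide → loss $0.
$53181.1: truthful payoff $0, deviation payoff −$30723.9 → loss $30723.9.
$58461.1: outcomes coincide → loss $0.
$47298.7: truthful payoff $0, deviation payoff −$24841.5 → loss $24841.5.
$35353.7: truthful payoff $0, deviation payoff −$12896.5 → loss $12896.5.
Total loss = $30723.9 + $24841.5 + $12896.5 = $68461.9.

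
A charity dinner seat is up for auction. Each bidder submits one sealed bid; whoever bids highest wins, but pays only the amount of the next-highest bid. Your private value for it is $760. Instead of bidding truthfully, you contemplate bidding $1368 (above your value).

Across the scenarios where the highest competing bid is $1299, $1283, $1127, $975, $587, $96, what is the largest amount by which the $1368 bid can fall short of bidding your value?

$1299: truthful gives $0, deviation gives −$539 → loss $539.
$1283: truthful gives $0, deviation gives −$523 → loss $523.
$1127: truthful gives $0, deviation gives −$367 → loss $367.
$975: truthful gives $0, deviation gives −$215 → loss $215.
$587: same outcome either way → loss $0.
$96: same outcome either way → loss $0.
Maximum loss: $539.

$539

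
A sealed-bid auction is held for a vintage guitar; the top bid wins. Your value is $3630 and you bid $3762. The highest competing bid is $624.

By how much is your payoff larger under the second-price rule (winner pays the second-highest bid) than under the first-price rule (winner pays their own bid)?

You have the highest bid, so you win under either rule.
Second-price: pay $624 → payoff $3006.
First-price: pay your own bid $3762 → payoff −$132.
Difference = $3006 − (−$132) = $3138.

$3138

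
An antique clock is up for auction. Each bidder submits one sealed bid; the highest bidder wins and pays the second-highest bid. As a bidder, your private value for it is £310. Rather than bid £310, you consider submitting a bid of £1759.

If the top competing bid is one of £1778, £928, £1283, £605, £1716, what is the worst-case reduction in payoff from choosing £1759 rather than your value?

£1778: same outcome either way → loss £0.
£928: truthful gives £0, deviation gives −£618 → loss £618.
£1283: truthful gives £0, deviation gives −£973 → loss £973.
£605: truthful gives £0, deviation gives −£295 → loss £295.
£1716: truthful gives £0, deviation gives −£1406 → loss £1406.
Maximum loss: £1406.

£1406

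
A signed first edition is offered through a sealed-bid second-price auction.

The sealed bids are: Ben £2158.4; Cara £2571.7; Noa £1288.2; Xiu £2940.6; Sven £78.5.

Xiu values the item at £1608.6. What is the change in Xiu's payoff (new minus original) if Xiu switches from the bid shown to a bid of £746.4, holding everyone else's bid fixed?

The highest bid among the other bidders is £2571.7; Xiu's bid doesn't change that.
Original bid £2940.6: Xiu is highest, pays the top rival bid £2571.7; payoff £1608.6 − £2571.7 = −£963.1.
Alternative bid £746.4: Xiu is not highest (top rival bid is £2571.7); payoff £0.
Change in payoff = £0 − (−£963.1) = £963.1.

£963.1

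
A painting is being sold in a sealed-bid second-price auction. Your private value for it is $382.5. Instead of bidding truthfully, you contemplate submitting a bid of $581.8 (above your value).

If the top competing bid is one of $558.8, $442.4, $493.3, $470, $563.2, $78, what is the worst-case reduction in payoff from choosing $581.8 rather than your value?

$558.8: truthful gives $0, deviation gives −$176.3 → loss $176.3.
$442.4: truthful gives $0, deviation gives −$59.9 → loss $59.9.
$493.3: truthful gives $0, deviation gives −$110.8 → loss $110.8.
$470: truthful gives $0, deviation gives −$87.5 → loss $87.5.
$563.2: truthful gives $0, deviation gives −$180.7 → loss $180.7.
$78: same outcome either way → loss $0.
Maximum loss: $180.7.

$180.7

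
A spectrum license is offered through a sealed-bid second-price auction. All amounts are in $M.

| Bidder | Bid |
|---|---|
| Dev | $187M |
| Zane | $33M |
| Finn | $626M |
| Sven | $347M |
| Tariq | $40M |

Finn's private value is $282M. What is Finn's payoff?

Highest bid: Finn at $626M, so Finn wins.
Second-highest bid: Sven at $347M — that is the price the winner pays.
Finn's payoff = value − price = $282M − $347M = −$65M.

−$65M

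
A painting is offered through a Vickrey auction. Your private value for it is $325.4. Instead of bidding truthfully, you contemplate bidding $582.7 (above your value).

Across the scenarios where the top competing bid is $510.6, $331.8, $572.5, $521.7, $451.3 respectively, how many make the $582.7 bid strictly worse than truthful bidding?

The deviation hurts exactly when the highest competing bid lies strictly between $325.4 and $582.7 — overbidding then wins at a price above your value.
$510.6: inside the interval → strictly worse (loss $185.2).
$331.8: inside the interval → strictly worse (loss $6.4).
$572.5: inside the interval → strictly worse (loss $247.1).
$521.7: inside the interval → strictly worse (loss $196.3).
$451.3: inside the interval → strictly worse (loss $125.9).
Count: 5.

5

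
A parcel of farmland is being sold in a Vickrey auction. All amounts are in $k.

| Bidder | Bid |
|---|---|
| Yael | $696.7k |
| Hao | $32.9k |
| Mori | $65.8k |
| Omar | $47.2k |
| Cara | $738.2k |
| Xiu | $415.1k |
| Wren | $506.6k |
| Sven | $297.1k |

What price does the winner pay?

$696.7k

Highest bid: Cara at $738.2k, so Cara wins.
Second-highest bid: Yael at $696.7k — that is the price the winner pays.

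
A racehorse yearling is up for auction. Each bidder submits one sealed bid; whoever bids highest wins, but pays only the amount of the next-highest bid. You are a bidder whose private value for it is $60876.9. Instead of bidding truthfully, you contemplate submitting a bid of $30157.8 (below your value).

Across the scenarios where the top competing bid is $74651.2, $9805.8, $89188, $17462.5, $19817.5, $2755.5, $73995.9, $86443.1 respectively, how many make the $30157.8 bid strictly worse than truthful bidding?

0

The deviation hurts exactly when the highest competing bid lies strictly between $30157.8 and $60876.9 — underbidding then forfeits a profitable win.
$74651.2: above both → same outcome either way.
$9805.8: below both → same outcome either way.
$89188: above both → same outcome either way.
$17462.5: below both → same outcome either way.
$19817.5: below both → same outcome either way.
$2755.5: below both → same outcome either way.
$73995.9: above both → same outcome either way.
$86443.1: above both → same outcome either way.
Count: 0.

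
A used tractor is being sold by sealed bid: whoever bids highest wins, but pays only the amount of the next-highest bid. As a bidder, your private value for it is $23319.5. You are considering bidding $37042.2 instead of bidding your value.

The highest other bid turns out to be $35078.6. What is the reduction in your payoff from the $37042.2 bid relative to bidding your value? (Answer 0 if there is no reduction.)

$11759.1

Bidding your value $23319.5: you lose (since $23319.5 < $35078.6). Payoff $0.
Bidding $37042.2: you win and pay $35078.6. Payoff $23319.5 − $35078.6 = −$11759.1.
The competing bid $35078.6 lies between your value and your inflated bid, so overbidding wins an item priced above your value.
Loss from deviating = $0 − (−$11759.1) = $11759.1.
In a second-price auction your bid sets only whether you win, not what you pay, so bidding your true value is weakly dominant.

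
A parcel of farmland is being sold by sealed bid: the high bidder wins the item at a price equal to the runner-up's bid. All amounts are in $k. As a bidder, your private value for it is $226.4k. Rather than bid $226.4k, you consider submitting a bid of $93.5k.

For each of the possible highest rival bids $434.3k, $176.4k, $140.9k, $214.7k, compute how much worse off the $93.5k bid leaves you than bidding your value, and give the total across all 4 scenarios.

The deviation costs you only when the competing bid falls strictly between $93.5k and $226.4k; elsewhere both bids give the same outcome.
$434.3k: outcomes coincide → loss $0k.
$176.4k: truthful payoff $50k, deviation payoff $0k → loss $50k.
$140.9k: truthful payoff $85.5k, deviation payoff $0k → loss $85.5k.
$214.7k: truthful payoff $11.7k, deviation payoff $0k → loss $11.7k.
Total loss = $50k + $85.5k + $11.7k = $147.2k.
In a second-price auction your bid sets only whether you win, not what you pay, so bidding your true value is weakly dominant.

$147.2k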